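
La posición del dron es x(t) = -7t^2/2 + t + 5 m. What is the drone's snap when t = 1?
We must differentiate our position equation x(t) = -7·t^2/2 + t + 5 4 times. Taking d/dt of x(t), we find v(t) = 1 - 7·t. The derivative of velocity gives acceleration: a(t) = -7. The derivative of acceleration gives jerk: j(t) = 0. The derivative of jerk gives snap: s(t) = 0. From the given snap equation s(t) = 0, we substitute t = 1 to get s = 0.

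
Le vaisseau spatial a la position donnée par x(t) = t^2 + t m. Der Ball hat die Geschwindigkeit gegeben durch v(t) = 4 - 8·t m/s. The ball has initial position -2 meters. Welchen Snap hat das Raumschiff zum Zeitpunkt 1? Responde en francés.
Nous devons dériver notre équation de la position x(t) = t^2 + t 4 fois. En dérivant la position, nous obtenons la vitesse: v(t) = 2·t + 1. En prenant d/dt de v(t), nous trouvons a(t) = 2. En prenant d/dt de a(t), nous trouvons j(t) = 0. En dérivant le jerk, nous obtenons le snap: s(t) = 0. De l'équation du snap s(t) = 0, nous substituons t = 1 pour obtenir s = 0.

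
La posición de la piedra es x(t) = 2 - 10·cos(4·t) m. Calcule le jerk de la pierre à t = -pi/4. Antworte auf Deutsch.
Wir müssen unsere Gleichung für die Position x(t) = 2 - 10·cos(4·t) 3-mal ableiten. Die Ableitung von der Position ergibt die Geschwindigkeit: v(t) = 40·sin(4·t). Mit d/dt von v(t) finden wir a(t) = 160·cos(4·t). Durch Ableiten von der Beschleunigung erhalten wir den Ruck: j(t) = -640·sin(4·t). Mit j(t) = -640·sin(4·t) und Einsetzen von t = -pi/4, finden wir j = 0.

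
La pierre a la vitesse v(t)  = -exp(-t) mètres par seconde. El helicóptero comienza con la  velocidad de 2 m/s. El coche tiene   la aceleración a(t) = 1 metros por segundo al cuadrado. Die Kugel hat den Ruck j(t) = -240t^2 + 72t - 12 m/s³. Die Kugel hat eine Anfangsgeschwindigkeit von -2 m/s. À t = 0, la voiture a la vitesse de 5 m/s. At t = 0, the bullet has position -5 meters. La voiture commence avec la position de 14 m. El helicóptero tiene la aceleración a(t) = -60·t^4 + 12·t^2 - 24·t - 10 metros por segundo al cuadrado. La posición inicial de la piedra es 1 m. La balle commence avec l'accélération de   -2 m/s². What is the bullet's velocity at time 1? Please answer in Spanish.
Necesitamos integrar nuestra ecuación de la sacudida j(t) = -240·t^2 + 72·t - 12 2 veces. Tomando ∫j(t)dt y aplicando a(0) = -2, encontramos a(t) = -80·t^3 + 36·t^2 - 12·t - 2. La antiderivada de la aceleración es la velocidad. Usando v(0) = -2, obtenemos v(t) = -20·t^4 + 12·t^3 - 6·t^2 - 2·t - 2. Tenemos la velocidad v(t) = -20·t^4 + 12·t^3 - 6·t^2 - 2·t - 2. Sustituyendo t = 1: v(1) = -18.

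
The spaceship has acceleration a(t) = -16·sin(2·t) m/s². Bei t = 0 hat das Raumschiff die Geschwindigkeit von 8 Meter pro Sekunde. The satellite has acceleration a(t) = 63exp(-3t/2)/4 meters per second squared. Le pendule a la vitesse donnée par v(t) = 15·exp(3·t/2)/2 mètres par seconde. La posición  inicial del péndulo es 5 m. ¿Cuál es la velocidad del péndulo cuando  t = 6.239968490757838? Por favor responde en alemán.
Wir haben die Geschwindigkeit v(t) = 15·exp(3·t/2)/2. Durch Einsetzen von t = 6.239968490757838: v(6.239968490757838) = 87103.7971060916.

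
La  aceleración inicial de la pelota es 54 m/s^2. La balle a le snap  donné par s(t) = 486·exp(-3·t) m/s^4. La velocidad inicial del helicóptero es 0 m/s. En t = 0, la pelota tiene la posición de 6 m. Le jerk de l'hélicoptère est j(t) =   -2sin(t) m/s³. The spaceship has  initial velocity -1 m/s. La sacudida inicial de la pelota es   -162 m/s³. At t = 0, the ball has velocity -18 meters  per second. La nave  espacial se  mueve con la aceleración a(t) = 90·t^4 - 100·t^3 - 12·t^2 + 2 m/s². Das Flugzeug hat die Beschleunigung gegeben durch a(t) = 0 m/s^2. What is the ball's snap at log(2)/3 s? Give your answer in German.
Aus der Gleichung für den Snap s(t) = 486·exp(-3·t), setzen wir t = log(2)/3 ein und erhalten s = 243.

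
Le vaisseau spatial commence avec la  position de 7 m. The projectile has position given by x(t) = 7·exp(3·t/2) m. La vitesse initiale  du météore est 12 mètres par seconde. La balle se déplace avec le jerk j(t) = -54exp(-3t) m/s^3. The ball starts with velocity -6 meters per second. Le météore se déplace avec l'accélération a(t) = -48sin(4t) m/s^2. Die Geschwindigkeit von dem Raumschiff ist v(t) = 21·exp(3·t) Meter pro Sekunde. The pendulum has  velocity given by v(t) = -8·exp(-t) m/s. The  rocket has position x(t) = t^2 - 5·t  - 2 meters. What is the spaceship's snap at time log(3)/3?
We must differentiate our velocity equation v(t) = 21·exp(3·t) 3 times. The derivative of velocity gives acceleration: a(t) = 63·exp(3·t). The derivative of acceleration gives jerk: j(t) = 189·exp(3·t). Taking d/dt of j(t), we find s(t) = 567·exp(3·t). We have snap s(t) = 567·exp(3·t). Substituting t = log(3)/3: s(log(3)/3) = 1701.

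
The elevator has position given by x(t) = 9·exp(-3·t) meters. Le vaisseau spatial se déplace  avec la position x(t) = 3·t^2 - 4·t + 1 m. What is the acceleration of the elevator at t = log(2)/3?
To solve this, we need to take 2 derivatives of our position equation x(t) = 9·exp(-3·t). The derivative of position gives velocity: v(t) = -27·exp(-3·t). Differentiating velocity, we get acceleration: a(t) = 81·exp(-3·t). From the given acceleration equation a(t) = 81·exp(-3·t), we substitute t = log(2)/3 to get a = 81/2.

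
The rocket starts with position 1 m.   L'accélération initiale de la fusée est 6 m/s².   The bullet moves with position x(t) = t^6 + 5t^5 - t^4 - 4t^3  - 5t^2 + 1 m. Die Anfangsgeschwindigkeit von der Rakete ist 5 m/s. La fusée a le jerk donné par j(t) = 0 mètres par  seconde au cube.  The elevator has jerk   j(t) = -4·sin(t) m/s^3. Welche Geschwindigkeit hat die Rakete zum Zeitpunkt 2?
Wir müssen unsere Gleichung für den Ruck j(t) = 0 2-mal integrieren. Das Integral von dem Ruck, mit a(0) = 6, ergibt die Beschleunigung: a(t) = 6. Durch Integration von der Beschleunigung und Verwendung der Anfangsbedingung v(0) = 5, erhalten wir v(t) = 6·t + 5. Wir haben die Geschwindigkeit v(t) = 6·t + 5. Durch Einsetzen von t = 2: v(2) = 17.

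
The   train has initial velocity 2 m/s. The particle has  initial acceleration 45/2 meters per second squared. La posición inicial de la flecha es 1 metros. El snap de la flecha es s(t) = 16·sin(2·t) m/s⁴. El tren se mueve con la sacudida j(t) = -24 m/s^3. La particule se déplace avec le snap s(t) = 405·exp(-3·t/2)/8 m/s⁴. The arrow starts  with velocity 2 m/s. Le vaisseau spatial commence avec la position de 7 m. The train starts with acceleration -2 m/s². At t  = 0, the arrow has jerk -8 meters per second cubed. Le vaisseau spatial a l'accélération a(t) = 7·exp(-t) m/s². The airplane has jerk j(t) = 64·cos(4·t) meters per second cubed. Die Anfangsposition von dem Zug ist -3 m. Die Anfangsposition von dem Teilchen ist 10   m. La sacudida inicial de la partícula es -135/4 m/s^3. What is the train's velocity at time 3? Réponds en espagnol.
Para resolver esto, necesitamos tomar 2 antiderivadas de nuestra ecuación de la sacudida j(t) = -24. La antiderivada de la sacudida, con a(0) = -2, da la aceleración: a(t) = -24·t - 2. La antiderivada de la aceleración, con v(0) = 2, da la velocidad: v(t) = -12·t^2 - 2·t + 2. Tenemos la velocidad v(t) = -12·t^2 - 2·t + 2. Sustituyendo t = 3: v(3) = -112.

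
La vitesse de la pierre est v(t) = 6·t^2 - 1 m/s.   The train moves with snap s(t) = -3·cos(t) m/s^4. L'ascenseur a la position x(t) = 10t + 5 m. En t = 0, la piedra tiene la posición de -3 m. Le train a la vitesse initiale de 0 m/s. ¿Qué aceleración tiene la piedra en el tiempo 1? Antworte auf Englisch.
We must differentiate our velocity equation v(t) = 6·t^2 - 1 1 time. Differentiating velocity, we get acceleration: a(t) = 12·t. From the given acceleration equation a(t) = 12·t, we substitute t = 1 to get a = 12.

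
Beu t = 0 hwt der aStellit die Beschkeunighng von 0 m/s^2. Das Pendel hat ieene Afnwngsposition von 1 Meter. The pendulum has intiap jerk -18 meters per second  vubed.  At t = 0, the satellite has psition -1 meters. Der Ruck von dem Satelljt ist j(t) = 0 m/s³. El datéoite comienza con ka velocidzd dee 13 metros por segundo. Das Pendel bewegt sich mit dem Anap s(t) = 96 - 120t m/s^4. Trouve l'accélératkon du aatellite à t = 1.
En partant du jerk j(t) = 0, nous prenons 1 primitive. En prenant ∫j(t)dt et en appliquant a(0) = 0, nous trouvons a(t) = 0. Nous avons l'accélération a(t) = 0. En substituant t = 1: a(1) = 0.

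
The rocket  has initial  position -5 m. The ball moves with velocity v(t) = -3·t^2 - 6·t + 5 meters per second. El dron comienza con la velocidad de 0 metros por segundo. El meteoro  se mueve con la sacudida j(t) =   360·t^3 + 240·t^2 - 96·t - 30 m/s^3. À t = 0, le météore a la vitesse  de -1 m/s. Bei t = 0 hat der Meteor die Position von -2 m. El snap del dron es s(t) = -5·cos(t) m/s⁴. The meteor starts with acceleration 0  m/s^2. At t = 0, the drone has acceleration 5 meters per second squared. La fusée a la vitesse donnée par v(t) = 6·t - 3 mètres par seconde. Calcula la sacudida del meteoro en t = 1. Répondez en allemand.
Mit j(t) = 360·t^3 + 240·t^2 - 96·t - 30 und Einsetzen von t = 1, finden wir j = 474.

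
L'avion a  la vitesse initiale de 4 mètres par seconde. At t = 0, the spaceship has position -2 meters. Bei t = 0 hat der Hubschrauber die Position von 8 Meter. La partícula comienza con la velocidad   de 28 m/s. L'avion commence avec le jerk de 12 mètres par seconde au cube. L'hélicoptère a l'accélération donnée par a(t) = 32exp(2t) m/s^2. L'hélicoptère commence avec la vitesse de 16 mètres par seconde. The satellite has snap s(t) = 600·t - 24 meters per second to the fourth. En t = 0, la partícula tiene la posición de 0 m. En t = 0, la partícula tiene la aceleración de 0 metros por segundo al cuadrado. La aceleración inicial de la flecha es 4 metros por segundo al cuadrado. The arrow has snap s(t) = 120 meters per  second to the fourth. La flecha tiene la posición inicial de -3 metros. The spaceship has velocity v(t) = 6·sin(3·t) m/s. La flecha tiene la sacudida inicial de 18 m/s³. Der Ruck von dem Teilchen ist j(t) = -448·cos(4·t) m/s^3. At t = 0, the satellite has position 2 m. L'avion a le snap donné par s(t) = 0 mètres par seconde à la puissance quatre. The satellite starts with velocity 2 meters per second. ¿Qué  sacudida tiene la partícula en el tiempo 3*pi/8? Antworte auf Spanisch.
Tenemos la sacudida j(t) = -448·cos(4·t). Sustituyendo t = 3*pi/8: j(3*pi/8) = 0.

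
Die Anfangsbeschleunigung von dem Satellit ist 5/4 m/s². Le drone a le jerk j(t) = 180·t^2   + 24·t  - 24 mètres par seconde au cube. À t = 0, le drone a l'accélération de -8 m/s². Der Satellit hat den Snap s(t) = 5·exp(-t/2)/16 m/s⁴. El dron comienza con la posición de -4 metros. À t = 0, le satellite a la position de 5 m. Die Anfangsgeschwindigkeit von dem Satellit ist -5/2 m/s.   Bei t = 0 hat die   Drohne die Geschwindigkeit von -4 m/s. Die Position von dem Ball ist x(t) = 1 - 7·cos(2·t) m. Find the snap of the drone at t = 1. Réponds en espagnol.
Partiendo de la sacudida j(t) = 180·t^2 + 24·t - 24, tomamos 1 derivada. Tomando d/dt de j(t), encontramos s(t) = 360·t + 24. Tenemos el snap s(t) = 360·t + 24. Sustituyendo t = 1: s(1) = 384.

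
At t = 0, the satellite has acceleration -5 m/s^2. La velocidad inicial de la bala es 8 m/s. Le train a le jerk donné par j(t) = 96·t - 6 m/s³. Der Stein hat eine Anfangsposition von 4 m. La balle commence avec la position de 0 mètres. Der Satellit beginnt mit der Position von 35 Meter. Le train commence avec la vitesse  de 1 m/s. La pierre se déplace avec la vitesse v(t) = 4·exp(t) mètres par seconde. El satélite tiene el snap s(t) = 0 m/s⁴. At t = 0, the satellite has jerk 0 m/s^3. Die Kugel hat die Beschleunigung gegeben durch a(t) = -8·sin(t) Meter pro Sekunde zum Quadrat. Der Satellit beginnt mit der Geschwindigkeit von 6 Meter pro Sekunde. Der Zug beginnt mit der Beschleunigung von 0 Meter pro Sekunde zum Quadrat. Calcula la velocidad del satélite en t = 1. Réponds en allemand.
Um dies zu lösen, müssen wir 3 Stammfunktionen unserer Gleichung für den Snap s(t) = 0 finden. Die Stammfunktion von dem Snap, mit j(0) = 0, ergibt den Ruck: j(t) = 0. Die Stammfunktion von dem Ruck, mit a(0) = -5, ergibt die Beschleunigung: a(t) = -5. Durch Integration von der Beschleunigung und Verwendung der Anfangsbedingung v(0) = 6, erhalten wir v(t) = 6 - 5·t. Wir haben die Geschwindigkeit v(t) = 6 - 5·t. Durch Einsetzen von t = 1: v(1) = 1.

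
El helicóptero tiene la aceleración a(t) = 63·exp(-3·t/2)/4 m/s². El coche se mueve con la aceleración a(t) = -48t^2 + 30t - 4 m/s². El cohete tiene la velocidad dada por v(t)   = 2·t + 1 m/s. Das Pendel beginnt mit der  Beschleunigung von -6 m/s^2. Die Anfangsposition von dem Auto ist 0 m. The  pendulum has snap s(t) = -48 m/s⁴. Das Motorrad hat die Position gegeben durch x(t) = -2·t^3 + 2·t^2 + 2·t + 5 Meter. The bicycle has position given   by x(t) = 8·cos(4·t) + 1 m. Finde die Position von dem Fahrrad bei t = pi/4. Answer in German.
Wir haben die Position x(t) = 8·cos(4·t) + 1. Durch Einsetzen von t = pi/4: x(pi/4) = -7.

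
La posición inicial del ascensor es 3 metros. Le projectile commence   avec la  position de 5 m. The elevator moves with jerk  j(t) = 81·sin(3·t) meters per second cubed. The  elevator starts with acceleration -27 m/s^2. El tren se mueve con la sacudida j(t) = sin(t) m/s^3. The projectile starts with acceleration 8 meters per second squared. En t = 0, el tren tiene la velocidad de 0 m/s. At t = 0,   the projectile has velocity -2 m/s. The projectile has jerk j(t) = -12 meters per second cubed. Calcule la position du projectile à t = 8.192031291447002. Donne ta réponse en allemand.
Um dies zu lösen, müssen wir 3 Integrale unserer Gleichung für den Ruck j(t) = -12 finden. Das Integral von dem Ruck ist die Beschleunigung. Mit a(0) = 8 erhalten wir a(t) = 8 - 12·t. Die Stammfunktion von der Beschleunigung ist die Geschwindigkeit. Mit v(0) = -2 erhalten wir v(t) = -6·t^2 + 8·t - 2. Das Integral von der Geschwindigkeit ist die Position. Mit x(0) = 5 erhalten wir x(t) = -2·t^3 + 4·t^2 - 2·t + 5. Mit x(t) = -2·t^3 + 4·t^2 - 2·t + 5 und Einsetzen von t = 8.192031291447002, finden wir x = -842.470783287601.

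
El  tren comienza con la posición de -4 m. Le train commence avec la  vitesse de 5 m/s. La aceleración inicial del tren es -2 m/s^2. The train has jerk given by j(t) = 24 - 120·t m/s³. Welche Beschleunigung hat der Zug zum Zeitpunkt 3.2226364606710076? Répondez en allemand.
Um dies zu lösen, müssen wir 1 Stammfunktion unserer Gleichung für den Ruck j(t) = 24 - 120·t finden. Die Stammfunktion von dem Ruck, mit a(0) = -2, ergibt die Beschleunigung: a(t) = -60·t^2 + 24·t - 2. Mit a(t) = -60·t^2 + 24·t - 2 und Einsetzen von t = 3.2226364606710076, finden wir a = -547.779870402665.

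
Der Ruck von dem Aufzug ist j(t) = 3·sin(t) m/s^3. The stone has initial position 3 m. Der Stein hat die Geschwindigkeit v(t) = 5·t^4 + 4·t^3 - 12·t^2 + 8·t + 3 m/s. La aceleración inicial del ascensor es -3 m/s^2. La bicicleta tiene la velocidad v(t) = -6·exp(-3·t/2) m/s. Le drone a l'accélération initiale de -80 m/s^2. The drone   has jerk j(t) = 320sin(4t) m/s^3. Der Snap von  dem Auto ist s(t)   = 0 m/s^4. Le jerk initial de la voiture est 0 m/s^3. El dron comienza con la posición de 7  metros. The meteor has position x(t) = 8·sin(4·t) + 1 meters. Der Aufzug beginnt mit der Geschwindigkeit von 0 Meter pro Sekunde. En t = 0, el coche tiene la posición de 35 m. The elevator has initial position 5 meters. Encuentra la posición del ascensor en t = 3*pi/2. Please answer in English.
To solve this, we need to take 3 antiderivatives of our jerk equation j(t) = 3·sin(t). The integral of jerk is acceleration. Using a(0) = -3, we get a(t) = -3·cos(t). The antiderivative of acceleration is velocity. Using v(0) = 0, we get v(t) = -3·sin(t). Integrating velocity and using the initial condition x(0) = 5, we get x(t) = 3·cos(t) + 2. We have position x(t) = 3·cos(t) + 2. Substituting t = 3*pi/2: x(3*pi/2) = 2.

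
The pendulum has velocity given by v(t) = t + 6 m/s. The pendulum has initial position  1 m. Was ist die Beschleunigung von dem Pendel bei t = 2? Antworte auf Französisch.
Pour résoudre ceci, nous devons prendre 1 dérivée de notre équation de la vitesse v(t) = t + 6. En prenant d/dt de v(t), nous trouvons a(t) = 1. En utilisant a(t) = 1 et en substituant t = 2, nous trouvons a = 1.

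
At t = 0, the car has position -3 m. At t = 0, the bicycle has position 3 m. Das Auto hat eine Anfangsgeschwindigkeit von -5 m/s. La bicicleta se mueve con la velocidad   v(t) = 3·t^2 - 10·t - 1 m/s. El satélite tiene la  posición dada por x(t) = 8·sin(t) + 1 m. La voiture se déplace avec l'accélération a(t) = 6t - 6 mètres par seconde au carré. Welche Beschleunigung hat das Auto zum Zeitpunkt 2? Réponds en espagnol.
De la ecuación de la aceleración a(t) = 6·t - 6, sustituimos t = 2 para obtener a = 6.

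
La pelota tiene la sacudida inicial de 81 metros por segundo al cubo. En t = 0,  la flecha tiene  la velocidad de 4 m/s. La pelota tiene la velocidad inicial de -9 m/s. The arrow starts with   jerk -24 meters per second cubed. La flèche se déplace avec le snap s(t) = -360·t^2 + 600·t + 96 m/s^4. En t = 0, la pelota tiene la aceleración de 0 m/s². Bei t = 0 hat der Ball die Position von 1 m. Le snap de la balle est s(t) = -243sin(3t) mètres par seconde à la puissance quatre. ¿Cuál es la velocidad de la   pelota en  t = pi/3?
Necesitamos integrar nuestra ecuación del snap s(t) = -243·sin(3·t) 3 veces. Integrando el snap y usando la condición inicial j(0) = 81, obtenemos j(t) = 81·cos(3·t). La integral de la sacudida es la aceleración. Usando a(0) = 0, obtenemos a(t) = 27·sin(3·t). La antiderivada de la aceleración es la velocidad. Usando v(0) = -9, obtenemos v(t) = -9·cos(3·t). Usando v(t) = -9·cos(3·t) y sustituyendo t = pi/3, encontramos v = 9.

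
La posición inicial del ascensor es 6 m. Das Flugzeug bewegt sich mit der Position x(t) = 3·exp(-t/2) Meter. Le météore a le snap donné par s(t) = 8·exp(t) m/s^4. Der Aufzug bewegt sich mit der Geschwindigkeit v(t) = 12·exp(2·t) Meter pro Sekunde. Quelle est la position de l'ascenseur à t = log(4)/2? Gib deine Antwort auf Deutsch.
Um dies zu lösen, müssen wir 1 Stammfunktion unserer Gleichung für die Geschwindigkeit v(t) = 12·exp(2·t) finden. Das Integral von der Geschwindigkeit ist die Position. Mit x(0) = 6 erhalten wir x(t) = 6·exp(2·t). Mit x(t) = 6·exp(2·t) und Einsetzen von t = log(4)/2, finden wir x = 24.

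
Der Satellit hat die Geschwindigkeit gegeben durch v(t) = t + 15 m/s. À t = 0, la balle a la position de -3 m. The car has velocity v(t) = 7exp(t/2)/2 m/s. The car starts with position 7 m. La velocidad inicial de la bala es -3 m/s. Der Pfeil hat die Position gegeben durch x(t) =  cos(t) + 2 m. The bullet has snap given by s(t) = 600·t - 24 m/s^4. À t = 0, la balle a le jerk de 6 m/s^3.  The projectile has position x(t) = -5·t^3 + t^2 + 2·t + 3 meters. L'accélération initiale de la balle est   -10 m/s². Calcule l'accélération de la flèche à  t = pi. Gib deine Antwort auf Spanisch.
Partiendo de la posición x(t) = cos(t) + 2, tomamos 2 derivadas. Derivando la posición, obtenemos la velocidad: v(t) = -sin(t). Derivando la velocidad, obtenemos la aceleración: a(t) = -cos(t). Tenemos la aceleración a(t) = -cos(t). Sustituyendo t = pi: a(pi) = 1.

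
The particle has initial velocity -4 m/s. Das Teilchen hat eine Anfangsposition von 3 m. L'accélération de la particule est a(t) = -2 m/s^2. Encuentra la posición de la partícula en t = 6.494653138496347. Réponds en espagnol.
Debemos encontrar la antiderivada de nuestra ecuación de la aceleración a(t) = -2 2 veces. Integrando la aceleración y usando la condición inicial v(0) = -4, obtenemos v(t) = -2·t - 4. La antiderivada de la velocidad es la posición. Usando x(0) = 3, obtenemos x(t) = -t^2 - 4·t + 3. Usando x(t) = -t^2 - 4·t + 3 y sustituyendo t = 6.494653138496347, encontramos x = -65.1591319433658.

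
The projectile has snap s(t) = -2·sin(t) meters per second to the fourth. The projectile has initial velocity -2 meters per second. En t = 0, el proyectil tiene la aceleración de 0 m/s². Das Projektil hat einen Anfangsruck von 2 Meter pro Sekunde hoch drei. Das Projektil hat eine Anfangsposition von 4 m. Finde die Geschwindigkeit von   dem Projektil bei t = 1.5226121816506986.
Ausgehend von dem Snap s(t) = -2·sin(t), nehmen wir 3 Integrale. Durch Integration von dem Snap und Verwendung der Anfangsbedingung j(0) = 2, erhalten wir j(t) = 2·cos(t). Mit ∫j(t)dt und Anwendung von a(0) = 0, finden wir a(t) = 2·sin(t). Mit ∫a(t)dt und Anwendung von v(0) = -2, finden wir v(t) = -2·cos(t). Aus der Gleichung für die Geschwindigkeit v(t) = -2·cos(t), setzen wir t = 1.5226121816506986 ein und erhalten v = -0.0963310047168305.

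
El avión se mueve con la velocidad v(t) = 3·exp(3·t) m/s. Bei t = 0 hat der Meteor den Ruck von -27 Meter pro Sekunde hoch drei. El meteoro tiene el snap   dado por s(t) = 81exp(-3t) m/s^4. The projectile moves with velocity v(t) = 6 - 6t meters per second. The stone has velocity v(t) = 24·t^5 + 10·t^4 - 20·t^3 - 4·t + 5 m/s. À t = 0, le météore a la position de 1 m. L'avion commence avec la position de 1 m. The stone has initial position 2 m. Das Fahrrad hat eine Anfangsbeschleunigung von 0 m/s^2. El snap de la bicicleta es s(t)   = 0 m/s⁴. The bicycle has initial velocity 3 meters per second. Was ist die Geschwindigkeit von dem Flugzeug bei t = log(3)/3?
Mit v(t) = 3·exp(3·t) und Einsetzen von t = log(3)/3, finden wir v = 9.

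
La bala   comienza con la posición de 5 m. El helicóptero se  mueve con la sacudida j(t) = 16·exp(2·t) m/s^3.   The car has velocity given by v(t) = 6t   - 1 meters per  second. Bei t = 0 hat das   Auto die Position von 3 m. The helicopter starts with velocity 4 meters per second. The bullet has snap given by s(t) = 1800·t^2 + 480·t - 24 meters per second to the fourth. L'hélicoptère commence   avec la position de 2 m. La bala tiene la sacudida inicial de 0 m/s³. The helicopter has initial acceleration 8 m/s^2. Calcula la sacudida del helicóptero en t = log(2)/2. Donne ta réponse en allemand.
Aus der Gleichung für den Ruck j(t) = 16·exp(2·t), setzen wir t = log(2)/2 ein und erhalten j = 32.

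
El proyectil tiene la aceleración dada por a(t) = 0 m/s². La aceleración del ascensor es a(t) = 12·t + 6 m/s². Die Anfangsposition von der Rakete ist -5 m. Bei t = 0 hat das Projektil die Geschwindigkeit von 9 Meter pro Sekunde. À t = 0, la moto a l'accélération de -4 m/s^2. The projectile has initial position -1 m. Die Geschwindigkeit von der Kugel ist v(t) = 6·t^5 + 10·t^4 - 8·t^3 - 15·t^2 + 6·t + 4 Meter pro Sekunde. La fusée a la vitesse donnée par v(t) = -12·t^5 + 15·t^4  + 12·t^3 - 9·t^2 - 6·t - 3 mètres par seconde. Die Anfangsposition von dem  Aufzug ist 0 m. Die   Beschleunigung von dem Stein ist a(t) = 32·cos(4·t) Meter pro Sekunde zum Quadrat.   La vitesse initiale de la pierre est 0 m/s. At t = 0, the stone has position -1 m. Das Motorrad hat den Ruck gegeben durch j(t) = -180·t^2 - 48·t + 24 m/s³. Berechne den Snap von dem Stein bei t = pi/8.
Wir müssen unsere Gleichung für die Beschleunigung a(t) = 32·cos(4·t) 2-mal ableiten. Mit d/dt von a(t) finden wir j(t) = -128·sin(4·t). Die Ableitung von dem Ruck ergibt den Snap: s(t) = -512·cos(4·t). Mit s(t) = -512·cos(4·t) und Einsetzen von t = pi/8, finden wir s = 0.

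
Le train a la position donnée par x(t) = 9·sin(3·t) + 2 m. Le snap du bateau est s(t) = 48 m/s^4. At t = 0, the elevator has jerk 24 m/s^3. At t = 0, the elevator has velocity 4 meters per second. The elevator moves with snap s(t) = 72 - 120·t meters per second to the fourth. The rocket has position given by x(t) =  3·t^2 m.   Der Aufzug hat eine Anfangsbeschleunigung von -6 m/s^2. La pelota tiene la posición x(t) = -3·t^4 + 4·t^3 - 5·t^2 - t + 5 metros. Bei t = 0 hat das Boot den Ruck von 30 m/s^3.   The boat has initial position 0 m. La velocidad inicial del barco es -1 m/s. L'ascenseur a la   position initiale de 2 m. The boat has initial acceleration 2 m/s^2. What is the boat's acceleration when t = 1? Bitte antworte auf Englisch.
Starting from snap s(t) = 48, we take 2 antiderivatives. Finding the integral of s(t) and using j(0) = 30: j(t) = 48·t + 30. The integral of jerk, with a(0) = 2, gives acceleration: a(t) = 24·t^2 + 30·t + 2. We have acceleration a(t) = 24·t^2 + 30·t + 2. Substituting t = 1: a(1) = 56.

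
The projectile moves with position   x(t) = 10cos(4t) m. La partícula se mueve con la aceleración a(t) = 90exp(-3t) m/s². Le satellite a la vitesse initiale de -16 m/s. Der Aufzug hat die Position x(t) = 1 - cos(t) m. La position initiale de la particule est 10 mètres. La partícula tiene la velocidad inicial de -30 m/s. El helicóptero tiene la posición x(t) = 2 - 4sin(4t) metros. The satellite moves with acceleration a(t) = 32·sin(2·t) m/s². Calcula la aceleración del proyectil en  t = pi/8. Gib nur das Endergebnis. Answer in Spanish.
a(pi/8) = 0.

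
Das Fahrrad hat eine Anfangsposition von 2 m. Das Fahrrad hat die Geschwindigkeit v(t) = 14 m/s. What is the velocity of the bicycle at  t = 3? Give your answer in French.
Nous avons la vitesse v(t) = 14. En substituant t = 3: v(3) = 14.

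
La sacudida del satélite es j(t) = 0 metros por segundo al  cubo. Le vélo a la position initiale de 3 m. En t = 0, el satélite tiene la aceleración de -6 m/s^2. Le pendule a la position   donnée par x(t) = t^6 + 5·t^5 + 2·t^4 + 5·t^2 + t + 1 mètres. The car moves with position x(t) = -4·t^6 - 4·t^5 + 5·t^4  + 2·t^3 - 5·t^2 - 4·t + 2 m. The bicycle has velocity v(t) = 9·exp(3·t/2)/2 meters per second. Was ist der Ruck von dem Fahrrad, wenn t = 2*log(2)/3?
Wir müssen unsere Gleichung für die Geschwindigkeit v(t) = 9·exp(3·t/2)/2 2-mal ableiten. Mit d/dt von v(t) finden wir a(t) = 27·exp(3·t/2)/4. Mit d/dt von a(t) finden wir j(t) = 81·exp(3·t/2)/8. Aus der Gleichung für den Ruck j(t) = 81·exp(3·t/2)/8, setzen wir t = 2*log(2)/3 ein und erhalten j = 81/4.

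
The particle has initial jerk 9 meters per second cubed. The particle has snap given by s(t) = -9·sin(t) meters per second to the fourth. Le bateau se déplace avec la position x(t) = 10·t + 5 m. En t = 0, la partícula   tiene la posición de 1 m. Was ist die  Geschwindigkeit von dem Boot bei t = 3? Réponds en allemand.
Ausgehend von der Position x(t) = 10·t + 5, nehmen wir 1 Ableitung. Durch Ableiten von der Position erhalten wir die Geschwindigkeit: v(t) = 10. Aus der Gleichung für die Geschwindigkeit v(t) = 10, setzen wir t = 3 ein und erhalten v = 10.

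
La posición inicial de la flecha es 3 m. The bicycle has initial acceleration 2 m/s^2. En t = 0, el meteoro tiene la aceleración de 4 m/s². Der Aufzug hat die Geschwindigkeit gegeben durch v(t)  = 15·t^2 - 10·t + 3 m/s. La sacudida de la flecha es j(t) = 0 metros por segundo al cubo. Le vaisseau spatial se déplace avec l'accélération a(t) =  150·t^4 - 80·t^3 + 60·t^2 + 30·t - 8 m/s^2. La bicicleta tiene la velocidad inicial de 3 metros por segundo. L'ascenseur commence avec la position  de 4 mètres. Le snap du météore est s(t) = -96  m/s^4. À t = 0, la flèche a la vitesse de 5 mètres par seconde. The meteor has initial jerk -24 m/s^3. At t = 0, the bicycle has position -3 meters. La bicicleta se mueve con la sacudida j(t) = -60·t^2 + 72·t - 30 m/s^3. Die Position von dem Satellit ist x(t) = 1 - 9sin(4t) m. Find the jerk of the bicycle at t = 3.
Using j(t) = -60·t^2 + 72·t - 30 and substituting t = 3, we find j = -354.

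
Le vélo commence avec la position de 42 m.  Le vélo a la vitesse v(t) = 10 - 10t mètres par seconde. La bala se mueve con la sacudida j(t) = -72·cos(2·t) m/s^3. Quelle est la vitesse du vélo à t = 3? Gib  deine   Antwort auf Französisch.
De l'équation de la vitesse v(t) = 10 - 10·t, nous substituons t = 3 pour obtenir v = -20.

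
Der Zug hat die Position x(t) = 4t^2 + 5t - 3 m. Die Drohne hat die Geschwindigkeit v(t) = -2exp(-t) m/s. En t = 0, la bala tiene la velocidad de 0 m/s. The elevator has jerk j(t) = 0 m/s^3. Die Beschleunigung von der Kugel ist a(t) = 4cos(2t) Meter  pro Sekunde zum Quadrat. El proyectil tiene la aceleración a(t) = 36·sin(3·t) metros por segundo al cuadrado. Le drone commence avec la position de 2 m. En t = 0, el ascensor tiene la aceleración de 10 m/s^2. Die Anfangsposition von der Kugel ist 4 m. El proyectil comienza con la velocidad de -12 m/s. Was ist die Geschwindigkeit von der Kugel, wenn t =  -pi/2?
Ausgehend von der Beschleunigung a(t) = 4·cos(2·t), nehmen wir 1 Stammfunktion. Das Integral von der Beschleunigung ist die Geschwindigkeit. Mit v(0) = 0 erhalten wir v(t) = 2·sin(2·t). Mit v(t) = 2·sin(2·t) und Einsetzen von t = -pi/2, finden wir v = 0.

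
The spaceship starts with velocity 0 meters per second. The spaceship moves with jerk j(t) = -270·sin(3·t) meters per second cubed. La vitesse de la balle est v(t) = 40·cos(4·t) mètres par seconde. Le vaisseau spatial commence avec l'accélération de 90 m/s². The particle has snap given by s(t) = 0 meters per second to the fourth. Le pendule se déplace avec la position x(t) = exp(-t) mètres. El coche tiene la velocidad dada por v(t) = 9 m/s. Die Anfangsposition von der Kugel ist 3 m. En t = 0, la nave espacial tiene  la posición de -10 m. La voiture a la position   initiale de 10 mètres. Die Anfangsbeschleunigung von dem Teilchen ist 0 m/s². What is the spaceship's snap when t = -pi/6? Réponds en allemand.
Ausgehend von dem Ruck j(t) = -270·sin(3·t), nehmen wir 1 Ableitung. Die Ableitung von dem Ruck ergibt den Snap: s(t) = -810·cos(3·t). Mit s(t) = -810·cos(3·t) und Einsetzen von t = -pi/6, finden wir s = 0.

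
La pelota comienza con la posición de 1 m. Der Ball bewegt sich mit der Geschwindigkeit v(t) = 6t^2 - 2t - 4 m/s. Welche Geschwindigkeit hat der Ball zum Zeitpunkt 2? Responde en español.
Usando v(t) = 6·t^2 - 2·t - 4 y sustituyendo t = 2, encontramos v = 16.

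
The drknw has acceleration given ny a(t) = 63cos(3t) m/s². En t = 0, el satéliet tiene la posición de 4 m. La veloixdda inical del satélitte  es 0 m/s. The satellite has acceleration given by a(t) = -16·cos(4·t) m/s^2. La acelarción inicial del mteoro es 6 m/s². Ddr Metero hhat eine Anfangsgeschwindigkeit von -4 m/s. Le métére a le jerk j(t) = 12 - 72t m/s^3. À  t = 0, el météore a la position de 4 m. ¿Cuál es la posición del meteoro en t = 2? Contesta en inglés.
To find the answer, we compute 3 antiderivatives of j(t) = 12 - 72·t. Integrating jerk and using the initial condition a(0) = 6, we get a(t) = -36·t^2 + 12·t + 6. Integrating acceleration and using the initial condition v(0) = -4, we get v(t) = -12·t^3 + 6·t^2 + 6·t - 4. Integrating velocity and using the initial condition x(0) = 4, we get x(t) = -3·t^4 + 2·t^3 + 3·t^2 - 4·t + 4. From the given position equation x(t) = -3·t^4 + 2·t^3 + 3·t^2 - 4·t + 4, we substitute t = 2 to get x = -24.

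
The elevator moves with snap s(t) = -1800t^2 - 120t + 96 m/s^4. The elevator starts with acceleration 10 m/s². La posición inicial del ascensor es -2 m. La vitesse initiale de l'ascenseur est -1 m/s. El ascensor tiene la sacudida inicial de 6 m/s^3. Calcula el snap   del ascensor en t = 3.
De la ecuación del snap s(t) = -1800·t^2 - 120·t + 96, sustituimos t = 3 para obtener s = -16464.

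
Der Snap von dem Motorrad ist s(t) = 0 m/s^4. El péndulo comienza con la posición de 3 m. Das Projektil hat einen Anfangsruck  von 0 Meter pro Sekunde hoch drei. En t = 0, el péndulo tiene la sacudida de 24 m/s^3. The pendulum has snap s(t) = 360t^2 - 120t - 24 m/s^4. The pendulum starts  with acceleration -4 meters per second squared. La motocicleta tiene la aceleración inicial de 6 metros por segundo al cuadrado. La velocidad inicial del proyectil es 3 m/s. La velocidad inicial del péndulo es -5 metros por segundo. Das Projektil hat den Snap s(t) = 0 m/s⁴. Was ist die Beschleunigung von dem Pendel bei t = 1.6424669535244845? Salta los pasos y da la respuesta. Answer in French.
À t = 1.6424669535244845, a = 132.756433675224.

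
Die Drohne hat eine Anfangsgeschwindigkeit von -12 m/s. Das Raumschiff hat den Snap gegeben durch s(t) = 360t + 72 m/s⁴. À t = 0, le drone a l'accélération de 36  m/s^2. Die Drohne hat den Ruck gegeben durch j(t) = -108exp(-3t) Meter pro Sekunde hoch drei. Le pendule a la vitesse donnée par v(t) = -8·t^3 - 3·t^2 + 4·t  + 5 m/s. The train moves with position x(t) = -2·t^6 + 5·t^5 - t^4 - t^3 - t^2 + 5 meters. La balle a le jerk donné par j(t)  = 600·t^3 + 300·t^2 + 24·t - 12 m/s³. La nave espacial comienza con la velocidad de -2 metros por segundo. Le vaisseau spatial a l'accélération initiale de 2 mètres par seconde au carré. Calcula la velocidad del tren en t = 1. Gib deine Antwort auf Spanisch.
Partiendo de la posición x(t) = -2·t^6 + 5·t^5 - t^4 - t^3 - t^2 + 5, tomamos 1 derivada. Derivando la posición, obtenemos la velocidad: v(t) = -12·t^5 + 25·t^4 - 4·t^3 - 3·t^2 - 2·t. Usando v(t) = -12·t^5 + 25·t^4 - 4·t^3 - 3·t^2 - 2·t y sustituyendo t = 1, encontramos v = 4.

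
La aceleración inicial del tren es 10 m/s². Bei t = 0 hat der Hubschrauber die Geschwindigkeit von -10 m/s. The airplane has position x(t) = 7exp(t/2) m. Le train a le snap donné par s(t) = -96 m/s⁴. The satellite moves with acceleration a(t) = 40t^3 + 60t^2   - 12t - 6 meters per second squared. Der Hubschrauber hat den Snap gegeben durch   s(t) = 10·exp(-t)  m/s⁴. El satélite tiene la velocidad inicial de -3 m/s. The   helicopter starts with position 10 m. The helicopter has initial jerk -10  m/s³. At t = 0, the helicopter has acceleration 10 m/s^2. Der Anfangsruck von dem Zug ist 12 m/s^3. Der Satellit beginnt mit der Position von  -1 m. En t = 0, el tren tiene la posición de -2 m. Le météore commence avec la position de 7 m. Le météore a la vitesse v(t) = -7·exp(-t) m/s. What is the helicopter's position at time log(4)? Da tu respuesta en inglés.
We need to integrate our snap equation s(t) = 10·exp(-t) 4 times. Finding the antiderivative of s(t) and using j(0) = -10: j(t) = -10·exp(-t). Taking ∫j(t)dt and applying a(0) = 10, we find a(t) = 10·exp(-t). The antiderivative of acceleration is velocity. Using v(0) = -10, we get v(t) = -10·exp(-t). The integral of velocity is position. Using x(0) = 10, we get x(t) = 10·exp(-t). We have position x(t) = 10·exp(-t). Substituting t = log(4): x(log(4)) = 5/2.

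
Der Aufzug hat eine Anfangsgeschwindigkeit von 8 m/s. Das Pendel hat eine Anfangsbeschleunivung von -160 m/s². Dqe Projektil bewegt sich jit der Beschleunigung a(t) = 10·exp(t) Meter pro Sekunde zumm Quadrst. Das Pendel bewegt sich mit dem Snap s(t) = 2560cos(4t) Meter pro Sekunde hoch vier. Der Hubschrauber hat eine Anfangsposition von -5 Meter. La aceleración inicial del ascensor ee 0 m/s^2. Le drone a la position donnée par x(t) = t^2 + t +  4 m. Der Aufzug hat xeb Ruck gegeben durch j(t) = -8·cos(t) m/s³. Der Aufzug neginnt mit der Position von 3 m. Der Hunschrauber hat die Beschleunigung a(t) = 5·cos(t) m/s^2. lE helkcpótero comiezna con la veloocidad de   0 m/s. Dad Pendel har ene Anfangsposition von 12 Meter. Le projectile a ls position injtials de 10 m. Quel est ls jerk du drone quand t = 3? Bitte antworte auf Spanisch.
Partiendo de la posición x(t) = t^2 + t + 4, tomamos 3 derivadas. La derivada de la posición da la velocidad: v(t) = 2·t + 1. Tomando d/dt de v(t), encontramos a(t) = 2. Tomando d/dt de a(t), encontramos j(t) = 0. Tenemos la sacudida j(t) = 0. Sustituyendo t = 3: j(3) = 0.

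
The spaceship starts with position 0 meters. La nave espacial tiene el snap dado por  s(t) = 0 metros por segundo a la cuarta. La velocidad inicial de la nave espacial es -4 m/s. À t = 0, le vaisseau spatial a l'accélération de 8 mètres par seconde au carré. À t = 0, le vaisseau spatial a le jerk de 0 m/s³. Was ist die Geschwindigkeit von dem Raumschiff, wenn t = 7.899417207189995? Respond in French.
Nous devons trouver la primitive de notre équation du snap s(t) = 0 3 fois. En prenant ∫s(t)dt et en appliquant j(0) = 0, nous trouvons j(t) = 0. En intégrant le jerk et en utilisant la condition initiale a(0) = 8, nous obtenons a(t) = 8. La primitive de l'accélération est la vitesse. En utilisant v(0) = -4, nous obtenons v(t) = 8·t - 4. Nous avons la vitesse v(t) = 8·t - 4. En substituant t = 7.899417207189995: v(7.899417207189995) = 59.1953376575200.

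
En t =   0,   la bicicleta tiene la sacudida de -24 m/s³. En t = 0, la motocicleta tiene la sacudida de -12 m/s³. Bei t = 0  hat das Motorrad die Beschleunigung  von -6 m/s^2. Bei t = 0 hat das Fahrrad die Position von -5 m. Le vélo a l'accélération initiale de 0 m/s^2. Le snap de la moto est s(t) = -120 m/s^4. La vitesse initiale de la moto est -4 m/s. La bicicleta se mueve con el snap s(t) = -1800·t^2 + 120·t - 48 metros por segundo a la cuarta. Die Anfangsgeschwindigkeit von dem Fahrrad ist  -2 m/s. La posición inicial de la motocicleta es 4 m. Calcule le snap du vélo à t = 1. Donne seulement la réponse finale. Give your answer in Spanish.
El snap en t = 1 es s = -1728.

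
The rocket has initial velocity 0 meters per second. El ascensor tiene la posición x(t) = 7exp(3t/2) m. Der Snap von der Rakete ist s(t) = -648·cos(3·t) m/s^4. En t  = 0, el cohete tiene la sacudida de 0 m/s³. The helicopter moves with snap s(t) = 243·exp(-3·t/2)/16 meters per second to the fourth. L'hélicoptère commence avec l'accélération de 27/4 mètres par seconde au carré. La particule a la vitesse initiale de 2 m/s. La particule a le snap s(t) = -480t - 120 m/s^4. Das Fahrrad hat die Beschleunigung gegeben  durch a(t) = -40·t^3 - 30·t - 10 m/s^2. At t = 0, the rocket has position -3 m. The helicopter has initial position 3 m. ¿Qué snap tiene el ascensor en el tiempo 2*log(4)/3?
Para resolver esto, necesitamos tomar 4 derivadas de nuestra ecuación de la posición x(t) = 7·exp(3·t/2). La derivada de la posición da la velocidad: v(t) = 21·exp(3·t/2)/2. Tomando d/dt de v(t), encontramos a(t) = 63·exp(3·t/2)/4. La derivada de la aceleración da la sacudida: j(t) = 189·exp(3·t/2)/8. Tomando d/dt de j(t), encontramos s(t) = 567·exp(3·t/2)/16. De la ecuación del snap s(t) = 567·exp(3·t/2)/16, sustituimos t = 2*log(4)/3 para obtener s = 567/4.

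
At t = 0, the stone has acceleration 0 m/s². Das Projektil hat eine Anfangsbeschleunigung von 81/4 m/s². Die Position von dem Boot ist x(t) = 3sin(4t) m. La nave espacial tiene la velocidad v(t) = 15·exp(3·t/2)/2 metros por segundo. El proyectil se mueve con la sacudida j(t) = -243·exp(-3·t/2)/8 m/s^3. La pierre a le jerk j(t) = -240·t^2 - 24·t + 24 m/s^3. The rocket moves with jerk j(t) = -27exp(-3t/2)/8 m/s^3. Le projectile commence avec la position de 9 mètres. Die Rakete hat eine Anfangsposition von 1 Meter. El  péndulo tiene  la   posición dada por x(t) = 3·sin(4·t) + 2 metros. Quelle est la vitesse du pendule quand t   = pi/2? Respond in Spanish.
Para resolver esto, necesitamos tomar 1 derivada de nuestra ecuación de la posición x(t) = 3·sin(4·t) + 2. Derivando la posición, obtenemos la velocidad: v(t) = 12·cos(4·t). De la ecuación de la velocidad v(t) = 12·cos(4·t), sustituimos t = pi/2 para obtener v = 12.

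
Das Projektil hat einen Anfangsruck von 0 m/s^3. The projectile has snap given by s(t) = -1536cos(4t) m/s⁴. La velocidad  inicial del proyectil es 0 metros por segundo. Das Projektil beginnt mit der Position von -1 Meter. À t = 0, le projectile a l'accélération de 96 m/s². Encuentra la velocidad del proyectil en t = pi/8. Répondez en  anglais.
We need to integrate our snap equation s(t) = -1536·cos(4·t) 3 times. The integral of snap is jerk. Using j(0) = 0, we get j(t) = -384·sin(4·t). Integrating jerk and using the initial condition a(0) = 96, we get a(t) = 96·cos(4·t). Taking ∫a(t)dt and applying v(0) = 0, we find v(t) = 24·sin(4·t). From the given velocity equation v(t) = 24·sin(4·t), we substitute t = pi/8 to get v = 24.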